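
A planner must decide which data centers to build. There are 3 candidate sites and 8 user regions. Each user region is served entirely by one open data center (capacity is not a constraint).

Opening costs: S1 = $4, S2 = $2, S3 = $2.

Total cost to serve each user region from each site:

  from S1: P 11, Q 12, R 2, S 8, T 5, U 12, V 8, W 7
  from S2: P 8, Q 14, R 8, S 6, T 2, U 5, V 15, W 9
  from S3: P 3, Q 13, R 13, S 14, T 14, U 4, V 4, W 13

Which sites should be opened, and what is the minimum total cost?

Open S1, S2 and S3; minimum total cost 48.

For any fixed open set, each user region goes to its cheapest open site; total = fixed + service.
{S1, S2, S3}: P→S3 3, Q→S1 12, R→S1 2, S→S2 6, T→S2 2, U→S3 4, V→S3 4, W→S1 7. Service 40; fixed 8; total 48.
{S1, S3}: service 45 + fixed 6 = 51
{S2, S3}: P→S3 3, Q→S3 13, R→S2 8, S→S2 6, T→S2 2, U→S3 4, V→S3 4, W→S2 9. Service 49; fixed 4; total 53.
{S2}: service 67 + fixed 2 = 69
No other subset beats 48.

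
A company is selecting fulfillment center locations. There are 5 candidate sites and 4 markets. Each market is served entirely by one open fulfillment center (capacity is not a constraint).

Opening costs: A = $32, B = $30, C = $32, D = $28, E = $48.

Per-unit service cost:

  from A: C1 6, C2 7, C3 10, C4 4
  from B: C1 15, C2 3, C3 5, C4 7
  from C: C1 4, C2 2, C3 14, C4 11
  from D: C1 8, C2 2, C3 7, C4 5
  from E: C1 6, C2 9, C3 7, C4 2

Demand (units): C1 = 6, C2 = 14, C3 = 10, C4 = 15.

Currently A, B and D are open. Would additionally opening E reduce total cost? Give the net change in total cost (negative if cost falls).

Current service cost with {A, B, D}: 174.
Adding E: each market re-picks its cheapest; new service cost 144, saving 30.
Extra fixed cost: 48. Net change = 48 − 30 = 18.
(Totals: 264 → 282.)

No — net change +18 (cost rises by 18).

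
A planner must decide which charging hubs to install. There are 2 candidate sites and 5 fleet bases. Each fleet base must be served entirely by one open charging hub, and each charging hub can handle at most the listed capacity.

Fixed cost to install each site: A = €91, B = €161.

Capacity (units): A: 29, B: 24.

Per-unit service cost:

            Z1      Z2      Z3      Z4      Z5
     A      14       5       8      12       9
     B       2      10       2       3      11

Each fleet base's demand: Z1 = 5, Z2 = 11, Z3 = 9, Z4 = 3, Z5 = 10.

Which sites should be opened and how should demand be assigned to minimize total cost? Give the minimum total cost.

Open {A, B}: Z1→B 2·5=10, Z2→A 5·11=55, Z3→B 2·9=18, Z4→B 3·3=9, Z5→A 9·10=90.
Loads: A carries 21/29, B carries 17/24. Service 182; fixed 252; total 434.
Next best feasible plan costs 461.

Minimum total cost: 434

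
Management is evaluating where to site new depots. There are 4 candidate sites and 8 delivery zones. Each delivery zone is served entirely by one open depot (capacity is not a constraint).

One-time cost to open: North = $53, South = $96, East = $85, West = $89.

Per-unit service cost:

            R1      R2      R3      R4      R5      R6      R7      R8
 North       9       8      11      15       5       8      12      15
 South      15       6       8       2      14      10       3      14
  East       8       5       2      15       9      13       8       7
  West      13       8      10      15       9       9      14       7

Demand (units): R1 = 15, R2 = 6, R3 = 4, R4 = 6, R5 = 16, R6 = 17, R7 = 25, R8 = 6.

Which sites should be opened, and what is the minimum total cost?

Open North, South and East; minimum total cost 737.

For any fixed open set, each delivery zone goes to its cheapest open site; total = fixed + service.
{North, South, East}: R1→East 8·15=120, R2→East 5·6=30, R3→East 2·4=8, R4→South 2·6=12, R5→North 5·16=80, R6→North 8·17=136, R7→South 3·25=75, R8→East 7·6=42. Service 503; fixed 234; total 737.
{North, South}: service 590 + fixed 149 = 739
{South, East}: R1→East 8·15=120, R2→East 5·6=30, R3→East 2·4=8, R4→South 2·6=12, R5→East 9·16=144, R6→South 10·17=170, R7→South 3·25=75, R8→East 7·6=42. Service 601; fixed 181; total 782.
{North, South, East, West}: service 503 + fixed 323 = 826
(All 15 nonempty subsets were checked; North, South and East is lowest.)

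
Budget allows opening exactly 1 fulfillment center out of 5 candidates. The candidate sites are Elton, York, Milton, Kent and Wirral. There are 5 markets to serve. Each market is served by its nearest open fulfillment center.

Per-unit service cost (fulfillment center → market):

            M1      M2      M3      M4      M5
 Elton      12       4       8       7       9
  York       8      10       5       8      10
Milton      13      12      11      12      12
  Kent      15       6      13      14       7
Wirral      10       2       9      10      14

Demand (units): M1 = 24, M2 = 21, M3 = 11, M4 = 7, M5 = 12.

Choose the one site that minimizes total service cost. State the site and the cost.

With exactly 1 open, each market uses its cheapest among the chosen.
{Elton}: M1→Elton 12·24=288, M2→Elton 4·21=84, M3→Elton 8·11=88, M4→Elton 7·7=49, M5→Elton 9·12=108. Service cost 617.
{Wirral}: service cost 619
{York}: service cost 633
Among all 5 size-1 choices, {Elton} is lowest.

Choose Elton only; total service cost 617.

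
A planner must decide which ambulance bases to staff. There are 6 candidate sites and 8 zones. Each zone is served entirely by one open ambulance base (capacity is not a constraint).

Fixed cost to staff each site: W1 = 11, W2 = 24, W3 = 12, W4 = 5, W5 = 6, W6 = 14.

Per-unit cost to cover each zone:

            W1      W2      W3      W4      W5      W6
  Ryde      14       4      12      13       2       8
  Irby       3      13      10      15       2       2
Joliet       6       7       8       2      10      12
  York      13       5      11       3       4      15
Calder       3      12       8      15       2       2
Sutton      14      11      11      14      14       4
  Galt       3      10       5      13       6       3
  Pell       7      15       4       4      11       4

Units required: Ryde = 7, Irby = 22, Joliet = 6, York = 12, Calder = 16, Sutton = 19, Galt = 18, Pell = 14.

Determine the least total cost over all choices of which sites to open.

For any fixed open set, each zone goes to its cheapest open site; total = fixed + service.
{W4, W5, W6}: Ryde→W5 2·7=14, Irby→W5 2·22=44, Joliet→W4 2·6=12, York→W4 3·12=36, Calder→W5 2·16=32, Sutton→W6 4·19=76, Galt→W6 3·18=54, Pell→W4 4·14=56. Service 324; fixed 25; total 349.
{W1, W4, W5, W6}: Ryde→W5 2·7=14, Irby→W5 2·22=44, Joliet→W4 2·6=12, York→W4 3·12=36, Calder→W5 2·16=32, Sutton→W6 4·19=76, Galt→W1 3·18=54, Pell→W4 4·14=56. Service 324; fixed 36; total 360.
{W3, W4, W5, W6}: service 324 + fixed 37 = 361
{W1, W2, W3, W4, W5, W6}: service 324 + fixed 72 = 396
No other subset beats 349.

Minimum total cost: 349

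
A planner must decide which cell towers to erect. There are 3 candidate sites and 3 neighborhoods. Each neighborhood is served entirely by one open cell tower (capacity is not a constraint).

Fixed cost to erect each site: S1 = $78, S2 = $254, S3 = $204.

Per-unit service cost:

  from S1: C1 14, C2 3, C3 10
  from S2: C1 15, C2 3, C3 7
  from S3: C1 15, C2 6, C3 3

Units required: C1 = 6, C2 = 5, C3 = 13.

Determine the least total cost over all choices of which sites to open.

Minimum total cost: 307

For any fixed open set, each neighborhood goes to its cheapest open site; total = fixed + service.
{S1}: C1→S1 14·6=84, C2→S1 3·5=15, C3→S1 10·13=130. Service 229; fixed 78; total 307.
{S3}: service 159 + fixed 204 = 363
{S1, S3}: C1→S1 14·6=84, C2→S1 3·5=15, C3→S3 3·13=39. Service 138; fixed 282; total 420.
{S1, S2, S3}: service 138 + fixed 536 = 674
(All 7 nonempty subsets were checked; S1 only is lowest.)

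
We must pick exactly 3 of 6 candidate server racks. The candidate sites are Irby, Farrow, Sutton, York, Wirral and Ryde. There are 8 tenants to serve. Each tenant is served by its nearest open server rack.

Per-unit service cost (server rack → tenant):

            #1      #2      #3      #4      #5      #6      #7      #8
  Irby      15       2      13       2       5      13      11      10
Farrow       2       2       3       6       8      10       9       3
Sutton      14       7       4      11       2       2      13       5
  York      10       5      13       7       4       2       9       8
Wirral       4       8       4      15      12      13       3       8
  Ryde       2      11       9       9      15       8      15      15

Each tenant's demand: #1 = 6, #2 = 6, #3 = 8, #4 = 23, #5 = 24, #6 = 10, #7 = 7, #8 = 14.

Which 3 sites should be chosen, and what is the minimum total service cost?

Choose Irby, Farrow and Sutton; total service cost 267.

With exactly 3 open, each tenant uses its cheapest among the chosen.
{Irby, Farrow, Sutton}: #1→Farrow 2·6=12, #2→Irby 2·6=12, #3→Farrow 3·8=24, #4→Irby 2·23=46, #5→Sutton 2·24=48, #6→Sutton 2·10=20, #7→Farrow 9·7=63, #8→Farrow 3·14=42. Service cost 267.
{Irby, Sutton, Wirral}: service cost 273
{Irby, Farrow, York}: service cost 315
Among all 20 size-3 choices, {Irby, Farrow, Sutton} is lowest.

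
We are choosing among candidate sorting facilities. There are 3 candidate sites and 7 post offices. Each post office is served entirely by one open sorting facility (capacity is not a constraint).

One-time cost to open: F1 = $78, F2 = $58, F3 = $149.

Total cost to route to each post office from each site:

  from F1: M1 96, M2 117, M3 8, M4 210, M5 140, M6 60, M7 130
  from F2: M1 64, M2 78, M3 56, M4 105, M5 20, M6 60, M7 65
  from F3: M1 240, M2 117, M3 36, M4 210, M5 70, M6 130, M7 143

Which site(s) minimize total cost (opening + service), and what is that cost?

For any fixed open set, each post office goes to its cheapest open site; total = fixed + service.
{F2}: M1→F2 64, M2→F2 78, M3→F2 56, M4→F2 105, M5→F2 20, M6→F2 60, M7→F2 65. Service 448; fixed 58; total 506.
{F1, F2}: service 400 + fixed 136 = 536
{F2, F3}: M1→F2 64, M2→F2 78, M3→F3 36, M4→F2 105, M5→F2 20, M6→F2 60, M7→F2 65. Service 428; fixed 207; total 635.
{F1, F2, F3}: M1→F2 64, M2→F2 78, M3→F1 8, M4→F2 105, M5→F2 20, M6→F1 60, M7→F2 65. Service 400; fixed 285; total 685.
(All 7 nonempty subsets were checked; F2 only is lowest.)

Open F2 only; minimum total cost 506.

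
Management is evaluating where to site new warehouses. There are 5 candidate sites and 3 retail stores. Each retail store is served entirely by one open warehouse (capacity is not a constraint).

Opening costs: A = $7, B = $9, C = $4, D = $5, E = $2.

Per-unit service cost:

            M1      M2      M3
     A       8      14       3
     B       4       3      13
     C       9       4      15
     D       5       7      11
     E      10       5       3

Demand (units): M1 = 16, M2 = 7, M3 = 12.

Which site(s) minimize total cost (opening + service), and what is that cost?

For any fixed open set, each retail store goes to its cheapest open site; total = fixed + service.
{B, E}: M1→B 4·16=64, M2→B 3·7=21, M3→E 3·12=36. Service 121; fixed 11; total 132.
{B, C, E}: M1→B 4·16=64, M2→B 3·7=21, M3→E 3·12=36. Service 121; fixed 15; total 136.
{A, B}: M1→B 4·16=64, M2→B 3·7=21, M3→A 3·12=36. Service 121; fixed 16; total 137.
{A, B, C, D, E}: service 121 + fixed 27 = 148
No other subset beats 132.

Open B and E; minimum total cost 132.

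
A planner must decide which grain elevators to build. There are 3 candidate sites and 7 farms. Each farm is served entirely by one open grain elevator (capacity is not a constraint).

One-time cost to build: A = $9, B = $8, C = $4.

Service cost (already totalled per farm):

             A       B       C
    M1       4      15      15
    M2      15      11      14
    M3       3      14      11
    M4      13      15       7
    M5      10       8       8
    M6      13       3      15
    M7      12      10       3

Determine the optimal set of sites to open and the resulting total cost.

Open A, B and C; minimum total cost 60.

For any fixed open set, each farm goes to its cheapest open site; total = fixed + service.
{A, B, C}: M1→A 4, M2→B 11, M3→A 3, M4→C 7, M5→B 8, M6→B 3, M7→C 3. Service 39; fixed 21; total 60.
{A, C}: service 52 + fixed 13 = 65
{A, B}: service 52 + fixed 17 = 69
{C}: service 73 + fixed 4 = 77
No other subset beats 60.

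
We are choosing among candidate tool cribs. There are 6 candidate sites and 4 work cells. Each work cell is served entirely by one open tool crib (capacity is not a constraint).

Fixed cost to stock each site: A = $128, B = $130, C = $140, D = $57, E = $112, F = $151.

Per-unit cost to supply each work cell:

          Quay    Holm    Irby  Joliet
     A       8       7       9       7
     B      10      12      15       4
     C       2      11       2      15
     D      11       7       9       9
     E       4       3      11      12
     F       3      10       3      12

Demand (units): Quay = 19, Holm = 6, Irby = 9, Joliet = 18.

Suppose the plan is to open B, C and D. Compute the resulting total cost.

Each work cell is assigned to its cheapest site among the open ones.
{B, C, D}: Quay→C 2·19=38, Holm→D 7·6=42, Irby→C 2·9=18, Joliet→B 4·18=72. Service 170; fixed 327; total 497.

Total cost: 497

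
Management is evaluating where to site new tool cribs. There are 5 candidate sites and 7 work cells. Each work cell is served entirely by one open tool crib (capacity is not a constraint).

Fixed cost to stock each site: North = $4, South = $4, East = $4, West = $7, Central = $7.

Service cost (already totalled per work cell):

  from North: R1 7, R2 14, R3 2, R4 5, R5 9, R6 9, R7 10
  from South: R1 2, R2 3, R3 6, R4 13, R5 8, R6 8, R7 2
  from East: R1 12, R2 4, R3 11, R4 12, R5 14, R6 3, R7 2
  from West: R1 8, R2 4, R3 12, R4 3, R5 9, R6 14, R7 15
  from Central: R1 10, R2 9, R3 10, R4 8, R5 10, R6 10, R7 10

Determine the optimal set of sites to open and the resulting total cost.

For any fixed open set, each work cell goes to its cheapest open site; total = fixed + service.
{North, South, East}: R1→South 2, R2→South 3, R3→North 2, R4→North 5, R5→South 8, R6→East 3, R7→South 2. Service 25; fixed 12; total 37.
{North, South}: service 30 + fixed 8 = 38
{North, East}: service 32 + fixed 8 = 40
{North, South, East, West, Central}: service 23 + fixed 26 = 49
No other subset beats 37.

Open North, South and East; minimum total cost 37.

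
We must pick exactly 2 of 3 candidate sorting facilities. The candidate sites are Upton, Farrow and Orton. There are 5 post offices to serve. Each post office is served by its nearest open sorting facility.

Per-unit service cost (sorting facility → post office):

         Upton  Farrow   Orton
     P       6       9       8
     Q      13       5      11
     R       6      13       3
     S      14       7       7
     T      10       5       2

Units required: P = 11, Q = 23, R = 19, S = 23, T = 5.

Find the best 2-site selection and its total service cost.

With exactly 2 open, each post office uses its cheapest among the chosen.
{Farrow, Orton}: P→Orton 8·11=88, Q→Farrow 5·23=115, R→Orton 3·19=57, S→Farrow 7·23=161, T→Orton 2·5=10. Service cost 431.
{Upton, Farrow}: service cost 481
{Upton, Orton}: service cost 547
Among all 3 size-2 choices, {Farrow, Orton} is lowest.

Choose Farrow and Orton; total service cost 431.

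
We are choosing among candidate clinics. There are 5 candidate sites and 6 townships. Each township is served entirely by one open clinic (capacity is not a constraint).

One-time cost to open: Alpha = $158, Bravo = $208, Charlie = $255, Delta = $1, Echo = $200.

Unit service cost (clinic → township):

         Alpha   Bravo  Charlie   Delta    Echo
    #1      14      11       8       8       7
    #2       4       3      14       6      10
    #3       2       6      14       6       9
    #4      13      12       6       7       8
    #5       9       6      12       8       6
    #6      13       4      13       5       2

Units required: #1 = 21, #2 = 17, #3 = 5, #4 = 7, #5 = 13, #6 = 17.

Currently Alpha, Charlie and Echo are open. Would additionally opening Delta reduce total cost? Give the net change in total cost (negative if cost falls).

No — net change +1 (cost rises by 1).

Current service cost with {Alpha, Charlie, Echo}: 379.
Adding Delta: each township re-picks its cheapest; new service cost 379, saving 0.
Extra fixed cost: 1. Net change = 1 − 0 = 1.
(Totals: 992 → 993.)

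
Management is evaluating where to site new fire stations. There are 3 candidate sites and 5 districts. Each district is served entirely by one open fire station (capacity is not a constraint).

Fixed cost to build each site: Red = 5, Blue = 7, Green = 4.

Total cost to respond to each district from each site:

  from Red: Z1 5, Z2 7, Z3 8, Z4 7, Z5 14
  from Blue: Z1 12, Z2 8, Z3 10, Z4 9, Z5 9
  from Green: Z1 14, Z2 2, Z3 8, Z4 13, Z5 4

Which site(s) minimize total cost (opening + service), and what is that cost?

Open Red and Green; minimum total cost 35.

For any fixed open set, each district goes to its cheapest open site; total = fixed + service.
{Red, Green}: Z1→Red 5, Z2→Green 2, Z3→Red 8, Z4→Red 7, Z5→Green 4. Service 26; fixed 9; total 35.
{Red, Blue, Green}: Z1→Red 5, Z2→Green 2, Z3→Red 8, Z4→Red 7, Z5→Green 4. Service 26; fixed 16; total 42.
{Green}: service 41 + fixed 4 = 45
No other subset beats 35.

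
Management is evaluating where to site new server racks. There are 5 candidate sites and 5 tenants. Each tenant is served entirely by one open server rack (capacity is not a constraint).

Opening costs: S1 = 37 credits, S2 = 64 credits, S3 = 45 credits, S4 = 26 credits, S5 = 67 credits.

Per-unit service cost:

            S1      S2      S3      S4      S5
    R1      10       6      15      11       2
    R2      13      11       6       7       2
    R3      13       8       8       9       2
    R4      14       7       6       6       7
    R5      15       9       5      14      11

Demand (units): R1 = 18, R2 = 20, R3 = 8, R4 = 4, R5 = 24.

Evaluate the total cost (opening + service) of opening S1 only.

Each tenant is assigned to its cheapest site among the open ones.
{S1}: R1→S1 10·18=180, R2→S1 13·20=260, R3→S1 13·8=104, R4→S1 14·4=56, R5→S1 15·24=360. Service 960; fixed 37; total 997.

Total cost: 997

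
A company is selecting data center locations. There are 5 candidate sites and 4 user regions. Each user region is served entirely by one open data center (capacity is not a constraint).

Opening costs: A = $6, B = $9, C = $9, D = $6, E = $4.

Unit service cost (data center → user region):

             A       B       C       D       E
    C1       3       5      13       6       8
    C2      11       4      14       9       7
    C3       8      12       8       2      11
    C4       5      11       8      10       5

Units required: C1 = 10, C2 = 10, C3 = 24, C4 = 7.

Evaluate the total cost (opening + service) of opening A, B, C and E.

Each user region is assigned to its cheapest site among the open ones.
{A, B, C, E}: C1→A 3·10=30, C2→B 4·10=40, C3→A 8·24=192, C4→A 5·7=35. Service 297; fixed 28; total 325.

Total cost: 325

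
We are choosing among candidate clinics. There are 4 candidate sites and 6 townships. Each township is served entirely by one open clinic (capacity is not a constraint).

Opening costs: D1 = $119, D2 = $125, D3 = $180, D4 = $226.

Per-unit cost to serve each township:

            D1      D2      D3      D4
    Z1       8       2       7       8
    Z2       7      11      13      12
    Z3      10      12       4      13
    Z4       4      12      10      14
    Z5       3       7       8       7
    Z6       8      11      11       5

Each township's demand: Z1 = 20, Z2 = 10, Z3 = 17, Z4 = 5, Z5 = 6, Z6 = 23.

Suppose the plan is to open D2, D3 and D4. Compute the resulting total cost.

Total cost: 956

Each township is assigned to its cheapest site among the open ones.
{D2, D3, D4}: Z1→D2 2·20=40, Z2→D2 11·10=110, Z3→D3 4·17=68, Z4→D3 10·5=50, Z5→D2 7·6=42, Z6→D4 5·23=115. Service 425; fixed 531; total 956.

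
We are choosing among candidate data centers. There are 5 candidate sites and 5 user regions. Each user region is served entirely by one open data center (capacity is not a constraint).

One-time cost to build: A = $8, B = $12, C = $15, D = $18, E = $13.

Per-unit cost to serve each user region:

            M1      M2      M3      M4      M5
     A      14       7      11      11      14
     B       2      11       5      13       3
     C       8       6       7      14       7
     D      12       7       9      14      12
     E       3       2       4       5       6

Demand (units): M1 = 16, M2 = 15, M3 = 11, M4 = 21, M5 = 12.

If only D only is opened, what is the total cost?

Each user region is assigned to its cheapest site among the open ones.
{D}: M1→D 12·16=192, M2→D 7·15=105, M3→D 9·11=99, M4→D 14·21=294, M5→D 12·12=144. Service 834; fixed 18; total 852.

Total cost: 852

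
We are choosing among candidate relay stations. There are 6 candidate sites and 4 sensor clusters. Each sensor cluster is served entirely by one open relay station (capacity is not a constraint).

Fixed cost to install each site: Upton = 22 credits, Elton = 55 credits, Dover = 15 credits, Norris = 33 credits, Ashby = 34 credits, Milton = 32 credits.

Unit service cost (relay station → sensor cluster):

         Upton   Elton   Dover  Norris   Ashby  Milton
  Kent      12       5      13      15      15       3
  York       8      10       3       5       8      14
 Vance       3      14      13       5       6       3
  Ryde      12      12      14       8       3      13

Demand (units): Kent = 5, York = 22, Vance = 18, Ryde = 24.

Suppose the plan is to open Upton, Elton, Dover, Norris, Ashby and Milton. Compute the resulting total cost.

Each sensor cluster is assigned to its cheapest site among the open ones.
{Upton, Elton, Dover, Norris, Ashby, Milton}: Kent→Milton 3·5=15, York→Dover 3·22=66, Vance→Upton 3·18=54, Ryde→Ashby 3·24=72. Service 207; fixed 191; total 398.

Total cost: 398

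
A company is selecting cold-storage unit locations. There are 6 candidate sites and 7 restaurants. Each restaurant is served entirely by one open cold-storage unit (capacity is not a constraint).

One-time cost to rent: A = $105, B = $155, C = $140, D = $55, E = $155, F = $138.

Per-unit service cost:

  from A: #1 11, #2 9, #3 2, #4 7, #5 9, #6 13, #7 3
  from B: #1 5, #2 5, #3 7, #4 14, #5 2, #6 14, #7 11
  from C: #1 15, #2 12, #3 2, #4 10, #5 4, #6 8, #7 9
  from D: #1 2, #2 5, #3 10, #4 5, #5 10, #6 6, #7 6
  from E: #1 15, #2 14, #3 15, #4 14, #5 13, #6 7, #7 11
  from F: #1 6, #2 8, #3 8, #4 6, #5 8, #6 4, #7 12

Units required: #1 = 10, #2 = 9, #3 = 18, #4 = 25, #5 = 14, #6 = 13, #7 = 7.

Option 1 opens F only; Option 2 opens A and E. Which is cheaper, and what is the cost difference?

Option 1 is cheaper by 88.

Option 1: {F}: #1→F 6·10=60, #2→F 8·9=72, #3→F 8·18=144, #4→F 6·25=150, #5→F 8·14=112, #6→F 4·13=52, #7→F 12·7=84. Service 674; fixed 138; total 812.
Option 2: {A, E}: #1→A 11·10=110, #2→A 9·9=81, #3→A 2·18=36, #4→A 7·25=175, #5→A 9·14=126, #6→E 7·13=91, #7→A 3·7=21. Service 640; fixed 260; total 900.
Difference: |812 − 900| = 88.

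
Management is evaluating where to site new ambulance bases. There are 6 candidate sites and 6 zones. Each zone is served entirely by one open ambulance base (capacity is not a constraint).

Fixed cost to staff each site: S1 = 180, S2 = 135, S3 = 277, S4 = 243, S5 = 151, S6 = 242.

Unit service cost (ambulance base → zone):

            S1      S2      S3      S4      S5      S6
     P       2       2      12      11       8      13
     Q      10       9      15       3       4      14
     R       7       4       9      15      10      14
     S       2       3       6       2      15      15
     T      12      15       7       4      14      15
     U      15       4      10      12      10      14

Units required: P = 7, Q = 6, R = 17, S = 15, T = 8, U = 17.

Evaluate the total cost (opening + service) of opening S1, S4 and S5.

Each zone is assigned to its cheapest site among the open ones.
{S1, S4, S5}: P→S1 2·7=14, Q→S4 3·6=18, R→S1 7·17=119, S→S1 2·15=30, T→S4 4·8=32, U→S5 10·17=170. Service 383; fixed 574; total 957.

Total cost: 957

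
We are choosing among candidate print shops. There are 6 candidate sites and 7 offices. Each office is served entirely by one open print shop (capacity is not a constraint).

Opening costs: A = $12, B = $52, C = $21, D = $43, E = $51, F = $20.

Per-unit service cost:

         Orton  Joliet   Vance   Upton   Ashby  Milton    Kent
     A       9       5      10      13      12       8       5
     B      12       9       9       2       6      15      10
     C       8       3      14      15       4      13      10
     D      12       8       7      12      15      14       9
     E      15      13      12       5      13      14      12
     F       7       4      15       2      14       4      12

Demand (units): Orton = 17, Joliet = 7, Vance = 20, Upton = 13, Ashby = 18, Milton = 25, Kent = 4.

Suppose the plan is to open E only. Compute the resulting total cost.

Total cost: 1334

Each office is assigned to its cheapest site among the open ones.
{E}: Orton→E 15·17=255, Joliet→E 13·7=91, Vance→E 12·20=240, Upton→E 5·13=65, Ashby→E 13·18=234, Milton→E 14·25=350, Kent→E 12·4=48. Service 1283; fixed 51; total 1334.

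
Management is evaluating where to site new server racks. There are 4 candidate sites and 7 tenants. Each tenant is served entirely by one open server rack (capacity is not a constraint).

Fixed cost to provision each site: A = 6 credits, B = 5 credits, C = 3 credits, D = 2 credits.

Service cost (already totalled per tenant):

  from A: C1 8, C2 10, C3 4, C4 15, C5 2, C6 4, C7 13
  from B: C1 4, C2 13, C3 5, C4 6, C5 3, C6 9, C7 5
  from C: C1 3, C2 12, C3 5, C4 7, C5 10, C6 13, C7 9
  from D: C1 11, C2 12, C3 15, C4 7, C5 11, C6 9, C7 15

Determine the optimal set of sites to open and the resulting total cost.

Open A and B; minimum total cost 46.

For any fixed open set, each tenant goes to its cheapest open site; total = fixed + service.
{A, B}: C1→B 4, C2→A 10, C3→A 4, C4→B 6, C5→A 2, C6→A 4, C7→B 5. Service 35; fixed 11; total 46.
{A, B, C}: service 34 + fixed 14 = 48
{A, B, D}: service 35 + fixed 13 = 48
{A, B, C, D}: C1→C 3, C2→A 10, C3→A 4, C4→B 6, C5→A 2, C6→A 4, C7→B 5. Service 34; fixed 16; total 50.
No other subset beats 46.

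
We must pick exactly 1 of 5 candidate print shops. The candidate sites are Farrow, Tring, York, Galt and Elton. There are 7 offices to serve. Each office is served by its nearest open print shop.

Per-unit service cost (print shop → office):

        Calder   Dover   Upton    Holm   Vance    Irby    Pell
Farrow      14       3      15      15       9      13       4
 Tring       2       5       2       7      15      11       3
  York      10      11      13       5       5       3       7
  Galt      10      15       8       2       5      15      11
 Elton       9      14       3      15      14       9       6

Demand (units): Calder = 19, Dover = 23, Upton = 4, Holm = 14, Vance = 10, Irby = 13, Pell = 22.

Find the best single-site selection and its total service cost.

With exactly 1 open, each office uses its cheapest among the chosen.
{Tring}: Calder→Tring 2·19=38, Dover→Tring 5·23=115, Upton→Tring 2·4=8, Holm→Tring 7·14=98, Vance→Tring 15·10=150, Irby→Tring 11·13=143, Pell→Tring 3·22=66. Service cost 618.
{York}: service cost 808
{Farrow}: service cost 952
Among all 5 size-1 choices, {Tring} is lowest.

Choose Tring only; total service cost 618.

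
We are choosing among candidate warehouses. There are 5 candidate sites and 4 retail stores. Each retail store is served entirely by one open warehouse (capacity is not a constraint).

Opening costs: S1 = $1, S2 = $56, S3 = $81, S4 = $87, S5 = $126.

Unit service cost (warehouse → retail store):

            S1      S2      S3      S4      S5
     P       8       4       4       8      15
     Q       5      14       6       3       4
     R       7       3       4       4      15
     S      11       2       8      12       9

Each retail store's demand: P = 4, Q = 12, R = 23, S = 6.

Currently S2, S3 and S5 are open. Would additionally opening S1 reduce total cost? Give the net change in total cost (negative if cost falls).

No — net change +1 (cost rises by 1).

Current service cost with {S2, S3, S5}: 145.
Adding S1: each retail store re-picks its cheapest; new service cost 145, saving 0.
Extra fixed cost: 1. Net change = 1 − 0 = 1.
(Totals: 408 → 409.)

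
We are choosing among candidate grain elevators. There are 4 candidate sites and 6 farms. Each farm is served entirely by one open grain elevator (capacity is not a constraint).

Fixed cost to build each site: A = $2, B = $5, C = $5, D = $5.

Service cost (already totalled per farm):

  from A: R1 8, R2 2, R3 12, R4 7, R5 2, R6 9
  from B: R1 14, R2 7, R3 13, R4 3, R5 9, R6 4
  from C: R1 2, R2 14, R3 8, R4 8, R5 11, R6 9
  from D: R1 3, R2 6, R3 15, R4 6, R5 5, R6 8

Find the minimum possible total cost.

Minimum total cost: 33

For any fixed open set, each farm goes to its cheapest open site; total = fixed + service.
{A, B, C}: R1→C 2, R2→A 2, R3→C 8, R4→B 3, R5→A 2, R6→B 4. Service 21; fixed 12; total 33.
{A, C}: R1→C 2, R2→A 2, R3→C 8, R4→A 7, R5→A 2, R6→A 9. Service 30; fixed 7; total 37.
{A, B}: R1→A 8, R2→A 2, R3→A 12, R4→B 3, R5→A 2, R6→B 4. Service 31; fixed 7; total 38.
{A, B, C, D}: service 21 + fixed 17 = 38
No other subset beats 33.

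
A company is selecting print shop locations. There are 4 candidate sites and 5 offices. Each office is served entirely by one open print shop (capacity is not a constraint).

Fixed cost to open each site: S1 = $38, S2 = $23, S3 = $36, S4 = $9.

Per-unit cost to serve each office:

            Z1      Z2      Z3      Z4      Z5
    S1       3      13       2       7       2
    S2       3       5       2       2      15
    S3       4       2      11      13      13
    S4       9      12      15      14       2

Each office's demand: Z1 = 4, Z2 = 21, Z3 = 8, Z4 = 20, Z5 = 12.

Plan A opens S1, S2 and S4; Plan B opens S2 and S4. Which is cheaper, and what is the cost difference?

Plan B is cheaper by 38.

Plan A: {S1, S2, S4}: Z1→S1 3·4=12, Z2→S2 5·21=105, Z3→S1 2·8=16, Z4→S2 2·20=40, Z5→S1 2·12=24. Service 197; fixed 70; total 267.
Plan B: {S2, S4}: Z1→S2 3·4=12, Z2→S2 5·21=105, Z3→S2 2·8=16, Z4→S2 2·20=40, Z5→S4 2·12=24. Service 197; fixed 32; total 229.
Difference: |267 − 229| = 38.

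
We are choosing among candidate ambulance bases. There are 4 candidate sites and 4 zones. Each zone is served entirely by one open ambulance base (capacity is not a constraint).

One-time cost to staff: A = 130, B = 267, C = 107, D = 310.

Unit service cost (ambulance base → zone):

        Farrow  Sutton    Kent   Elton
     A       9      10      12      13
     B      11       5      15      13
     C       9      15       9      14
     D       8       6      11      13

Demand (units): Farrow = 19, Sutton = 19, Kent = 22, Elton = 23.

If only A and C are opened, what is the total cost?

Total cost: 1095

Each zone is assigned to its cheapest site among the open ones.
{A, C}: Farrow→A 9·19=171, Sutton→A 10·19=190, Kent→C 9·22=198, Elton→A 13·23=299. Service 858; fixed 237; total 1095.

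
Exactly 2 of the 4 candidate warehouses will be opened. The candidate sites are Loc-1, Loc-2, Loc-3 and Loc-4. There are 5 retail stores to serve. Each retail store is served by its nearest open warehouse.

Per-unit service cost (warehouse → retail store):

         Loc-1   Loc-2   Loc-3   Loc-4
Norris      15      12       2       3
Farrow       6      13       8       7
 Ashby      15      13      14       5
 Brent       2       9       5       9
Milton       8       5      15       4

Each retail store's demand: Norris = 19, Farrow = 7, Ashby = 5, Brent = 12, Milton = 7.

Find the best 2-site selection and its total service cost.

With exactly 2 open, each retail store uses its cheapest among the chosen.
{Loc-1, Loc-4}: Norris→Loc-4 3·19=57, Farrow→Loc-1 6·7=42, Ashby→Loc-4 5·5=25, Brent→Loc-1 2·12=24, Milton→Loc-4 4·7=28. Service cost 176.
{Loc-3, Loc-4}: service cost 200
{Loc-1, Loc-3}: service cost 230
Among all 6 size-2 choices, {Loc-1, Loc-4} is lowest.

Choose Loc-1 and Loc-4; total service cost 176.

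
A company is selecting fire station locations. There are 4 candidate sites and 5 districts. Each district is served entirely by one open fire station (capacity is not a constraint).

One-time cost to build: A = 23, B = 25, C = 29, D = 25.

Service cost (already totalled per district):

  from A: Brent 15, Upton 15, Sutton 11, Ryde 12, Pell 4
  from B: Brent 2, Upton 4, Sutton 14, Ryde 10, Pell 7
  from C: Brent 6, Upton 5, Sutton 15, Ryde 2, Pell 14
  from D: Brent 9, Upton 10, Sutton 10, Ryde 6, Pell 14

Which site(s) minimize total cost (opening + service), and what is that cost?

For any fixed open set, each district goes to its cheapest open site; total = fixed + service.
{B}: Brent→B 2, Upton→B 4, Sutton→B 14, Ryde→B 10, Pell→B 7. Service 37; fixed 25; total 62.
{C}: service 42 + fixed 29 = 71
{D}: Brent→D 9, Upton→D 10, Sutton→D 10, Ryde→D 6, Pell→D 14. Service 49; fixed 25; total 74.
{A, B, C, D}: service 22 + fixed 102 = 124
No other subset beats 62.

Open B only; minimum total cost 62.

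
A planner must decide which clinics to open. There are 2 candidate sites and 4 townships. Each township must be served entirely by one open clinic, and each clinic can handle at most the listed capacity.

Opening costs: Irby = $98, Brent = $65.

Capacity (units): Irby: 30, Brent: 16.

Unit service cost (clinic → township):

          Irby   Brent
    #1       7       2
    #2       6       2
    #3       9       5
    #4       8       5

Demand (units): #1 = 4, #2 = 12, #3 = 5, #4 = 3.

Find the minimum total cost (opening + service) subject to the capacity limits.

Minimum total cost: 264

Open {Irby, Brent}: #1→Brent 2·4=8, #2→Brent 2·12=24, #3→Irby 9·5=45, #4→Irby 8·3=24.
Loads: Irby carries 8/30, Brent carries 16/16. Service 101; fixed 163; total 264.
Next best feasible plan costs 267.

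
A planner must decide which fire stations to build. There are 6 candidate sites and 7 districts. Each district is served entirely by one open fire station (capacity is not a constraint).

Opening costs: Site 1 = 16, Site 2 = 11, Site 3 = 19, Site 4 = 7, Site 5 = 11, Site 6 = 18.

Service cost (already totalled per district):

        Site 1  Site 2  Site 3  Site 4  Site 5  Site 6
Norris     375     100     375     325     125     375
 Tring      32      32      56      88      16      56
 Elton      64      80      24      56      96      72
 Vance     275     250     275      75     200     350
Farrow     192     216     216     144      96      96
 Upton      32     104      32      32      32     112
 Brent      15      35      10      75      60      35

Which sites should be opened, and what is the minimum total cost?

Open Site 2, Site 3, Site 4 and Site 5; minimum total cost 401.

For any fixed open set, each district goes to its cheapest open site; total = fixed + service.
{Site 2, Site 3, Site 4, Site 5}: Norris→Site 2 100, Tring→Site 5 16, Elton→Site 3 24, Vance→Site 4 75, Farrow→Site 5 96, Upton→Site 3 32, Brent→Site 3 10. Service 353; fixed 48; total 401.
{Site 3, Site 4, Site 5}: service 378 + fixed 37 = 415
{Site 1, Site 2, Site 3, Site 4, Site 5}: Norris→Site 2 100, Tring→Site 5 16, Elton→Site 3 24, Vance→Site 4 75, Farrow→Site 5 96, Upton→Site 1 32, Brent→Site 3 10. Service 353; fixed 64; total 417.
{Site 1, Site 2, Site 3, Site 4, Site 5, Site 6}: Norris→Site 2 100, Tring→Site 5 16, Elton→Site 3 24, Vance→Site 4 75, Farrow→Site 5 96, Upton→Site 1 32, Brent→Site 3 10. Service 353; fixed 82; total 435.
No other subset beats 401.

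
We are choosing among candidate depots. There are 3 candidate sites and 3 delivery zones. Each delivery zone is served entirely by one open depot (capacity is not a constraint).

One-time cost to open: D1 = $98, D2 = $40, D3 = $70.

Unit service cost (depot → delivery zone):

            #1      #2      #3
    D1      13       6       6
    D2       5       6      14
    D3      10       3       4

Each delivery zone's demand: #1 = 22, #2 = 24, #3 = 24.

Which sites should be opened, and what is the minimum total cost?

For any fixed open set, each delivery zone goes to its cheapest open site; total = fixed + service.
{D2, D3}: #1→D2 5·22=110, #2→D3 3·24=72, #3→D3 4·24=96. Service 278; fixed 110; total 388.
{D3}: service 388 + fixed 70 = 458
{D1, D2, D3}: service 278 + fixed 208 = 486
{D2}: service 590 + fixed 40 = 630
(All 7 nonempty subsets were checked; D2 and D3 is lowest.)

Open D2 and D3; minimum total cost 388.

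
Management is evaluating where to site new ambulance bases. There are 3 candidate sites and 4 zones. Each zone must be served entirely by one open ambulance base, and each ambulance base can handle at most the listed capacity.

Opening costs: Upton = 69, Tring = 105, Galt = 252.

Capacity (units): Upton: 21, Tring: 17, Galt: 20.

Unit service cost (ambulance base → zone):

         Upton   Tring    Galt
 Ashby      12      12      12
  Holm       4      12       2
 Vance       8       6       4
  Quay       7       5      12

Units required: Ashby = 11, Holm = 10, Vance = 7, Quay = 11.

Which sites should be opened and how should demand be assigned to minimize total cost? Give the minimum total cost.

Open {Upton, Galt}: Ashby→Galt 12·11=132, Holm→Upton 4·10=40, Vance→Galt 4·7=28, Quay→Upton 7·11=77.
Loads: Upton carries 21/21, Galt carries 18/20. Service 277; fixed 321; total 598.
Next best feasible plan costs 653.

Minimum total cost: 598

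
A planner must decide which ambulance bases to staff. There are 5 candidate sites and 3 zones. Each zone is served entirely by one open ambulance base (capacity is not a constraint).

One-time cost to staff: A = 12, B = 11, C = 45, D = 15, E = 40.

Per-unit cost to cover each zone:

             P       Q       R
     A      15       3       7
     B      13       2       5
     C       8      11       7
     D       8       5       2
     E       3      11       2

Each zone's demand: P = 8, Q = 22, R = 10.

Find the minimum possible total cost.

For any fixed open set, each zone goes to its cheapest open site; total = fixed + service.
{B, E}: P→E 3·8=24, Q→B 2·22=44, R→E 2·10=20. Service 88; fixed 51; total 139.
{A, B, E}: P→E 3·8=24, Q→B 2·22=44, R→E 2·10=20. Service 88; fixed 63; total 151.
{B, D}: service 128 + fixed 26 = 154
{A, B, C, D, E}: P→E 3·8=24, Q→B 2·22=44, R→D 2·10=20. Service 88; fixed 123; total 211.
No other subset beats 139.

Minimum total cost: 139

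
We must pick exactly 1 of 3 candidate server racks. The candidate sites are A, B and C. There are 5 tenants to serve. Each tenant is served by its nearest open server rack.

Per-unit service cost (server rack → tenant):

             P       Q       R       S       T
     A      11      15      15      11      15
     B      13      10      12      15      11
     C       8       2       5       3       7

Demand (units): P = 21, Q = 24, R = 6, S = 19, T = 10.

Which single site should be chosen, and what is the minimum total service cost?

With exactly 1 open, each tenant uses its cheapest among the chosen.
{C}: P→C 8·21=168, Q→C 2·24=48, R→C 5·6=30, S→C 3·19=57, T→C 7·10=70. Service cost 373.
{B}: service cost 980
{A}: service cost 1040
Among all 3 size-1 choices, {C} is lowest.

Choose C only; total service cost 373.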